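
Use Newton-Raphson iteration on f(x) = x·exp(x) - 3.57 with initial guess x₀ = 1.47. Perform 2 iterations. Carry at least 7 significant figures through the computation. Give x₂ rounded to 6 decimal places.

1.143928

f'(x) = (x + 1)·exp(x)
x_0 = 1.470000: f = 2.823376, f' = 10.742611 → x_1 = 1.470000 - (2.823376)/(10.742611) = 1.207180
x_1 = 1.207180: f = 0.466858, f' = 7.380898 → x_2 = 1.207180 - (0.466858)/(7.380898) = 1.143928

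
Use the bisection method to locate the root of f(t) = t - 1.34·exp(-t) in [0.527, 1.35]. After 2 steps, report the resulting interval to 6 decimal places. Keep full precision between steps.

[0.527000, 0.732750]

f(0.527000) = -0.264100, f(1.350000) = 1.002618 (opposite signs)
step 1: m = 0.938500, f(m) = 0.414273 > 0 → root in [0.527000, 0.938500]
step 2: m = 0.732750, f(m) = 0.088765 > 0 → root in [0.527000, 0.732750]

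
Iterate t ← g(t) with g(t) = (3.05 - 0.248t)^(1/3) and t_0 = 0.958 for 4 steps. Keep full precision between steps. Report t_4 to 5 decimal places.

t_1 = g(0.958000) = 1.411540
t_2 = g(1.411540) = 1.392466
t_3 = g(1.392466) = 1.393279
t_4 = g(1.393279) = 1.393244

1.39324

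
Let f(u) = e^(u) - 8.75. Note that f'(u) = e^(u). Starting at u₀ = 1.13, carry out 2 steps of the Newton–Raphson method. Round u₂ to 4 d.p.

u_0 = 1.130000: f = -5.654343, f' = 3.095657 → u_1 = 1.130000 - (-5.654343)/(3.095657) = 2.956541
u_1 = 2.956541: f = 10.481335, f' = 19.231335 → u_2 = 2.956541 - (10.481335)/(19.231335) = 2.411528

2.4115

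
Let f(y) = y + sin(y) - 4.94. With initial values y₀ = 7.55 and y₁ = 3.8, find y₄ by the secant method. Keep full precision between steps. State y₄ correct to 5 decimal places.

5.52438

f(y_0) = 3.564152, f(y_1) = -1.751858
y_2 = 3.800000 - (-1.751858)·(3.800000 - 7.550000)/(-1.751858 - (3.564152)) = 5.035789; f(y_2) = -0.852371
y_3 = 5.035789 - (-0.852371)·(5.035789 - 3.800000)/(-0.852371 - (-1.751858)) = 6.206847; f(y_3) = 1.190583
y_4 = 6.206847 - (1.190583)·(6.206847 - 5.035789)/(1.190583 - (-0.852371)) = 5.524384; f(y_4) = -0.103669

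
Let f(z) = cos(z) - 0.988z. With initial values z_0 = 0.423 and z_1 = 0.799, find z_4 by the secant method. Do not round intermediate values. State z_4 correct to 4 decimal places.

0.7444

f(z_0) = 0.493938, f(z_1) = -0.091988
z_2 = 0.799000 - (-0.091988)·(0.799000 - 0.423000)/(-0.091988 - (0.493938)) = 0.739969; f(z_2) = 0.007400
z_3 = 0.739969 - (0.007400)·(0.739969 - 0.799000)/(0.007400 - (-0.091988)) = 0.744364; f(z_3) = 0.000087
z_4 = 0.744364 - (0.000087)·(0.744364 - 0.739969)/(0.000087 - (0.007400)) = 0.744416; f(z_4) = -0.000000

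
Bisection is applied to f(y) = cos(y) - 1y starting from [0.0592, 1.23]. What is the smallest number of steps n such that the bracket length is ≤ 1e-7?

Initial width b − a = 1.23 − 0.0592 = 1.170800.
After n steps the width is (b−a)/2^n; need (b−a)/2^n ≤ 1e-7.
So n ≥ log₂(1.170800/1e-7) = log₂(11708000.0000) ≈ 23.4810.
Hence n = 24.

24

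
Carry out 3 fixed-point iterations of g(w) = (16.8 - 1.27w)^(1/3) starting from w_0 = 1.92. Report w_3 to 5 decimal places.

w_1 = g(1.920000) = 2.430716
w_2 = g(2.430716) = 2.393559
w_3 = g(2.393559) = 2.396301

2.39630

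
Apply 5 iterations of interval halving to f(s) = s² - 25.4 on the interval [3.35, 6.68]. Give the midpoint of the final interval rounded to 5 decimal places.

5.06703

f(3.350000) = -14.177500, f(6.680000) = 19.222400 (opposite signs)
step 1: m = 5.015000, f(m) = -0.249775 < 0 → root in [5.015000, 6.680000]
step 2: m = 5.847500, f(m) = 8.793256 > 0 → root in [5.015000, 5.847500]
step 3: m = 5.431250, f(m) = 4.098477 > 0 → root in [5.015000, 5.431250]
step 4: m = 5.223125, f(m) = 1.881035 > 0 → root in [5.015000, 5.223125]
step 5: m = 5.119063, f(m) = 0.804801 > 0 → root in [5.015000, 5.119063]
Midpoint of [5.015000, 5.119063] = 5.067031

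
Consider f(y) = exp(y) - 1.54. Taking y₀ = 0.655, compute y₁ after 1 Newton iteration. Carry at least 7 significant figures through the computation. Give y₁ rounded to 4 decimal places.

f'(y) = exp(y)
y_0 = 0.655000: f = 0.385143, f' = 1.925143 → y_1 = 0.655000 - (0.385143)/(1.925143) = 0.454941

0.4549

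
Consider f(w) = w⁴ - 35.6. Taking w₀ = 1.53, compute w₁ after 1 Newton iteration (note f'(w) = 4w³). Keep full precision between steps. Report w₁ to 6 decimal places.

3.632439

w_0 = 1.530000: f = -30.120187, f' = 14.326308 → w_1 = 1.530000 - (-30.120187)/(14.326308) = 3.632439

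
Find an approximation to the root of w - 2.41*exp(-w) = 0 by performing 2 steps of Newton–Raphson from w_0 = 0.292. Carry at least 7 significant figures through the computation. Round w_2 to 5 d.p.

Newton update: w ← w − f(w)/f'(w).
f'(w) = 1 + 2.41*exp(-w)
w_0 = 0.292000: f = -1.507712, f' = 2.799712 → w_1 = 0.292000 - (-1.507712)/(2.799712) = 0.830524
w_1 = 0.830524: f = -0.219804, f' = 2.050328 → w_2 = 0.830524 - (-0.219804)/(2.050328) = 0.937728

0.93773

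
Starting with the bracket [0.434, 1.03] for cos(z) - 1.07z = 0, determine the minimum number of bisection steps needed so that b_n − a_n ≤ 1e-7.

Initial width b − a = 1.03 − 0.434 = 0.596000.
After n steps the width is (b−a)/2^n; need (b−a)/2^n ≤ 1e-7.
So n ≥ log₂(0.596000/1e-7) = log₂(5960000.0000) ≈ 22.5069.
Hence n = 23.

23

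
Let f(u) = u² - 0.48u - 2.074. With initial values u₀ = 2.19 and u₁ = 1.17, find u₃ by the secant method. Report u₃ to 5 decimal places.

1.72078

Secant update: u_(k+1) = u_k − f(u_k)·(u_k − u_(k-1))/(f(u_k) − f(u_(k-1))).
f(u_0) = 1.670900, f(u_1) = -1.266700
u_2 = 1.170000 - (-1.266700)·(1.170000 - 2.190000)/(-1.266700 - (1.670900)) = 1.609826; f(u_2) = -0.255176
u_3 = 1.609826 - (-0.255176)·(1.609826 - 1.170000)/(-0.255176 - (-1.266700)) = 1.720781; f(u_3) = 0.061111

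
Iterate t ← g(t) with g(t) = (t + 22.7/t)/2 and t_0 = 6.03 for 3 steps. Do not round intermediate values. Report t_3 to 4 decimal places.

t_1 = g(6.030000) = 4.897255
t_2 = g(4.897255) = 4.766252
t_3 = g(4.766252) = 4.764452

4.7645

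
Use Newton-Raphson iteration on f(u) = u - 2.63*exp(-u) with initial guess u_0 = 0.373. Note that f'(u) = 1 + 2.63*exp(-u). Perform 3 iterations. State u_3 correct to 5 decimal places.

0.98356

u_0 = 0.373000: f = -1.438190, f' = 2.811190 → u_1 = 0.373000 - (-1.438190)/(2.811190) = 0.884595
u_1 = 0.884595: f = -0.201284, f' = 2.085878 → u_2 = 0.884595 - (-0.201284)/(2.085878) = 0.981093
u_2 = 0.981093: f = -0.004897, f' = 1.985990 → u_3 = 0.981093 - (-0.004897)/(1.985990) = 0.983559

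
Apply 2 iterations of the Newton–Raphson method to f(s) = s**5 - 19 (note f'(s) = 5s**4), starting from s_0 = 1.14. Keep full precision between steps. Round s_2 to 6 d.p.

2.567542

s_0 = 1.140000: f = -17.074585, f' = 8.444801 → s_1 = 1.140000 - (-17.074585)/(8.444801) = 3.161905
s_1 = 3.161905: f = 297.041507, f' = 499.764385 → s_2 = 3.161905 - (297.041507)/(499.764385) = 2.567542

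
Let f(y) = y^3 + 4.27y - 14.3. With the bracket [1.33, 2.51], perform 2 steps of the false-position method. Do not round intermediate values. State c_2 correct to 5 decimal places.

f(1.330000) = -6.268263, f(2.510000) = 12.230951
step 1: c = 1.729831, f(c) = -1.737428 < 0 → new bracket [1.729831, 2.510000]
step 2: c = 1.826870, f(c) = -0.402166 < 0 → new bracket [1.826870, 2.510000]

1.82687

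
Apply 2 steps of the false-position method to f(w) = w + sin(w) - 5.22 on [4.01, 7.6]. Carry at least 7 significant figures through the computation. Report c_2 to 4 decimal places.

5.7260

f(4.010000) = -1.973301, f(7.600000) = 3.347920
step 1: c = 5.341302, f(c) = -0.687366 < 0 → new bracket [5.341302, 7.600000]
step 2: c = 5.726046, f(c) = -0.022715 < 0 → new bracket [5.726046, 7.600000]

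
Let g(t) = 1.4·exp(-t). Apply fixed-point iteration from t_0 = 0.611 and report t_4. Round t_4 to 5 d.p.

0.67644

t_1 = g(0.611000) = 0.759931
t_2 = g(0.759931) = 0.654778
t_3 = g(0.654778) = 0.727380
t_4 = g(0.727380) = 0.676442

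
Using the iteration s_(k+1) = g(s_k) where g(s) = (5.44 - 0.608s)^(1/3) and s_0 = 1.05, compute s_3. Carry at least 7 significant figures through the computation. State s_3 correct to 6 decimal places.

1.643918

s_1 = g(1.050000) = 1.687053
s_2 = g(1.687053) = 1.640412
s_3 = g(1.640412) = 1.643918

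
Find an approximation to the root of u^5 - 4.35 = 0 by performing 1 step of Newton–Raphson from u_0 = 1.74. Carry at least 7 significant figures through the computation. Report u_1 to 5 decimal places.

1.48691

Newton update: u ← u − f(u)/f'(u).
f'(u) = 5u^4
u_0 = 1.740000: f = 11.599469, f' = 45.831809 → u_1 = 1.740000 - (11.599469)/(45.831809) = 1.486912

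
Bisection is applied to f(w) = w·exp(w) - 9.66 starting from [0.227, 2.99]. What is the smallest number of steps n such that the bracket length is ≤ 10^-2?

Initial width b − a = 2.99 − 0.227 = 2.763000.
After n steps the width is (b−a)/2^n; need (b−a)/2^n ≤ 10^-2.
So n ≥ log₂(2.763000/10^-2) = log₂(276.3000) ≈ 8.1101.
Hence n = 9.

9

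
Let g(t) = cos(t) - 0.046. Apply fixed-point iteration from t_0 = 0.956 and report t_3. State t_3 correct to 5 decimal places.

t_1 = g(0.956000) = 0.530792
t_2 = g(0.530792) = 0.816406
t_3 = g(0.816406) = 0.638844

0.63884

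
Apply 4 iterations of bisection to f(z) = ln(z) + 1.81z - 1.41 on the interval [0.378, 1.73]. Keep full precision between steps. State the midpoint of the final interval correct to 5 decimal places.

f(0.378000) = -1.698681, f(1.730000) = 2.269421 (opposite signs)
step 1: m = 1.054000, f(m) = 0.550332 > 0 → root in [0.378000, 1.054000]
step 2: m = 0.716000, f(m) = -0.448115 < 0 → root in [0.716000, 1.054000]
step 3: m = 0.885000, f(m) = 0.069682 > 0 → root in [0.716000, 0.885000]
step 4: m = 0.800500, f(m) = -0.183614 < 0 → root in [0.800500, 0.885000]
Midpoint of [0.800500, 0.885000] = 0.842750

0.84275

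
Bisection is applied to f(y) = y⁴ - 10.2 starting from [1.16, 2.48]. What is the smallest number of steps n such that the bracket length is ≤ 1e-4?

Initial width b − a = 2.48 − 1.16 = 1.320000.
After n steps the width is (b−a)/2^n; need (b−a)/2^n ≤ 1e-4.
So n ≥ log₂(1.320000/1e-4) = log₂(13200.0000) ≈ 13.6883.
Hence n = 14.

14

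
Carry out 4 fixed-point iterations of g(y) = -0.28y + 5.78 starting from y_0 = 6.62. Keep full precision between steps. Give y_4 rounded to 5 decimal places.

4.52856

y_1 = g(6.620000) = 3.926400
y_2 = g(3.926400) = 4.680608
y_3 = g(4.680608) = 4.469430
y_4 = g(4.469430) = 4.528560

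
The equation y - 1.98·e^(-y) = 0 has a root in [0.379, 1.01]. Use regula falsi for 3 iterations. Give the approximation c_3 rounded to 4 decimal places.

False-position update: c = (a·f(b) − b·f(a))/(f(b) − f(a)); replace the endpoint whose sign matches f(c).
f(0.379000) = -0.976400, f(1.010000) = 0.288846
step 1: c = 0.865947, f(c) = 0.033055 > 0 → new bracket [0.379000, 0.865947]
step 2: c = 0.850002, f(c) = 0.003723 > 0 → new bracket [0.379000, 0.850002]
step 3: c = 0.848213, f(c) = 0.000418 > 0 → new bracket [0.379000, 0.848213]

0.8482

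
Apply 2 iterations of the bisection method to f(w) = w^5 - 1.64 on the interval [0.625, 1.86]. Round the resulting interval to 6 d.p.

[0.933750, 1.242500]

f(0.625000) = -1.544633, f(1.860000) = 20.622028 (opposite signs)
step 1: m = 1.242500, f(m) = 1.321297 > 0 → root in [0.625000, 1.242500]
step 2: m = 0.933750, f(m) = -0.930172 < 0 → root in [0.933750, 1.242500]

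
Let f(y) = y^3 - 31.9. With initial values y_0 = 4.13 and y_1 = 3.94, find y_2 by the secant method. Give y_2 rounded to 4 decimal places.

3.3410

f(y_0) = 38.544997, f(y_1) = 29.262984
y_2 = 3.940000 - (29.262984)·(3.940000 - 4.130000)/(29.262984 - (38.544997)) = 3.340996; f(y_2) = 5.393032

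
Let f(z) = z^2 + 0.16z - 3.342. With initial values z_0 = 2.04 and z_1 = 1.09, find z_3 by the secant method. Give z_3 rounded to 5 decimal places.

Secant update: z_(k+1) = z_k − f(z_k)·(z_k − z_(k-1))/(f(z_k) − f(z_(k-1))).
f(z_0) = 1.146000, f(z_1) = -1.979500
z_2 = 1.090000 - (-1.979500)·(1.090000 - 2.040000)/(-1.979500 - (1.146000)) = 1.691672; f(z_2) = -0.209579
z_3 = 1.691672 - (-0.209579)·(1.691672 - 1.090000)/(-0.209579 - (-1.979500)) = 1.762917; f(z_3) = 0.047942

1.76292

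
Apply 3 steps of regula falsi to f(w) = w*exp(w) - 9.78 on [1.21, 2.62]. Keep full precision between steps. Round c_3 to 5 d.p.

1.66635

f(1.210000) = -5.722284, f(2.620000) = 26.207596
step 1: c = 1.462692, f(c) = -3.464731 < 0 → new bracket [1.462692, 2.620000]
step 2: c = 1.597827, f(c) = -1.883095 < 0 → new bracket [1.597827, 2.620000]
step 3: c = 1.666349, f(c) = -0.960330 < 0 → new bracket [1.666349, 2.620000]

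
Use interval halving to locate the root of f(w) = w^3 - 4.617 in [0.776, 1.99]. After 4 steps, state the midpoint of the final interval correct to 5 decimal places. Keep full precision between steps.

f(0.776000) = -4.149711, f(1.990000) = 3.263599 (opposite signs)
step 1: m = 1.383000, f(m) = -1.971751 < 0 → root in [1.383000, 1.990000]
step 2: m = 1.686500, f(m) = 0.179882 > 0 → root in [1.383000, 1.686500]
step 3: m = 1.534750, f(m) = -1.001962 < 0 → root in [1.534750, 1.686500]
step 4: m = 1.610625, f(m) = -0.438857 < 0 → root in [1.610625, 1.686500]
Midpoint of [1.610625, 1.686500] = 1.648563

1.64856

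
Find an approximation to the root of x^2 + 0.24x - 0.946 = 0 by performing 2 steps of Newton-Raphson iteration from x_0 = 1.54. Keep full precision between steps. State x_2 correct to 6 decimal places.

Newton update: x ← x − f(x)/f'(x).
f'(x) = 2x + 0.24
x_0 = 1.540000: f = 1.795200, f' = 3.320000 → x_1 = 1.540000 - (1.795200)/(3.320000) = 0.999277
x_1 = 0.999277: f = 0.292381, f' = 2.238554 → x_2 = 0.999277 - (0.292381)/(2.238554) = 0.868665

0.868665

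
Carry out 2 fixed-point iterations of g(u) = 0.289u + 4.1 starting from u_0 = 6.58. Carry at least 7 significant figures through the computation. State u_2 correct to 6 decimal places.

u_1 = g(6.580000) = 6.001620
u_2 = g(6.001620) = 5.834468

5.834468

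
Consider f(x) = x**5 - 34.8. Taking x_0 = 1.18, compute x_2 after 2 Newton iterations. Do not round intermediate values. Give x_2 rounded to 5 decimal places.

3.64358

Newton update: x ← x − f(x)/f'(x).
f'(x) = 5x**4
x_0 = 1.180000: f = -32.512242, f' = 9.693889 → x_1 = 1.180000 - (-32.512242)/(9.693889) = 4.533891
x_1 = 4.533891: f = 1881.022059, f' = 2112.779332 → x_2 = 4.533891 - (1881.022059)/(2112.779332) = 3.643584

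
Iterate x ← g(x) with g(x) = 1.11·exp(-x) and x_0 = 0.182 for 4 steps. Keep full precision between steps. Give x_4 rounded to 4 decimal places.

x_1 = g(0.182000) = 0.925297
x_2 = g(0.925297) = 0.440019
x_3 = g(0.440019) = 0.714867
x_4 = g(0.714867) = 0.543076

0.5431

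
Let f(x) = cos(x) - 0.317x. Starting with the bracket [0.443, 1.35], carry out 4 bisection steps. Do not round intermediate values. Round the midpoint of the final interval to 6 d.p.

f(0.443000) = 0.763039, f(1.350000) = -0.208943 (opposite signs)
step 1: m = 0.896500, f(m) = 0.340157 > 0 → root in [0.896500, 1.350000]
step 2: m = 1.123250, f(m) = 0.076685 > 0 → root in [1.123250, 1.350000]
step 3: m = 1.236625, f(m) = -0.064024 < 0 → root in [1.123250, 1.236625]
step 4: m = 1.179938, f(m) = 0.006942 > 0 → root in [1.179938, 1.236625]
Midpoint of [1.179938, 1.236625] = 1.208281

1.208281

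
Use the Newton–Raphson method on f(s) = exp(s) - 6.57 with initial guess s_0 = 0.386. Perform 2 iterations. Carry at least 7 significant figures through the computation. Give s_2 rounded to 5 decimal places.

2.99161

f'(s) = exp(s)
s_0 = 0.386000: f = -5.098915, f' = 1.471085 → s_1 = 0.386000 - (-5.098915)/(1.471085) = 3.852092
s_1 = 3.852092: f = 40.521492, f' = 47.091492 → s_2 = 3.852092 - (40.521492)/(47.091492) = 2.991608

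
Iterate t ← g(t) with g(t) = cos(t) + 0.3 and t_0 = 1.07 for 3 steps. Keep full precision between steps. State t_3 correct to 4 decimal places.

t_1 = g(1.070000) = 0.780124
t_2 = g(0.780124) = 1.010826
t_3 = g(1.010826) = 0.831161

0.8312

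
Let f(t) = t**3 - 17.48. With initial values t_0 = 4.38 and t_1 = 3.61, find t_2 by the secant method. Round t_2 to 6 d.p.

2.994407

f(t_0) = 66.547672, f(t_1) = 29.565881
t_2 = 3.610000 - (29.565881)·(3.610000 - 4.380000)/(29.565881 - (66.547672)) = 2.994407; f(t_2) = 9.369273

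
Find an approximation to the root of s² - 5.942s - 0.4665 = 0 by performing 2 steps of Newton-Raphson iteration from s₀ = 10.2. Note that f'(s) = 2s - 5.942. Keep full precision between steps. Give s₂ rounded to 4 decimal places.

6.1911

Newton update: s ← s − f(s)/f'(s).
s_0 = 10.200000: f = 42.965100, f' = 14.458000 → s_1 = 10.200000 - (42.965100)/(14.458000) = 7.228282
s_1 = 7.228282: f = 8.831108, f' = 8.514564 → s_2 = 7.228282 - (8.831108)/(8.514564) = 6.191105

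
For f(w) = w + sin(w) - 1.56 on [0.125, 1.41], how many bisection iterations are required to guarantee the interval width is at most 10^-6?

Initial width b − a = 1.41 − 0.125 = 1.285000.
After n steps the width is (b−a)/2^n; need (b−a)/2^n ≤ 10^-6.
So n ≥ log₂(1.285000/10^-6) = log₂(1285000.0000) ≈ 20.2933.
Hence n = 21.

21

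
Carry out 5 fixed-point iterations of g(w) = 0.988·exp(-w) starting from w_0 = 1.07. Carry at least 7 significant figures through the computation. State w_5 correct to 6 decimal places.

0.538937

w_1 = g(1.070000) = 0.338892
w_2 = g(0.338892) = 0.704008
w_3 = g(0.704008) = 0.488664
w_4 = g(0.488664) = 0.606084
w_5 = g(0.606084) = 0.538937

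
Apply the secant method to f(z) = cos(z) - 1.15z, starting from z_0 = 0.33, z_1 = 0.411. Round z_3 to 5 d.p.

f(z_0) = 0.566542, f(z_1) = 0.444072
z_2 = 0.411000 - (0.444072)·(0.411000 - 0.330000)/(0.444072 - (0.566542)) = 0.704702; f(z_2) = -0.048602
z_3 = 0.704702 - (-0.048602)·(0.704702 - 0.411000)/(-0.048602 - (0.444072)) = 0.675728; f(z_3) = 0.003164

0.67573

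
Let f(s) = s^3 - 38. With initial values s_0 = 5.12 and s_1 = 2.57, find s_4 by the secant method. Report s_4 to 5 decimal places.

f(s_0) = 96.217728, f(s_1) = -21.025407
s_2 = 2.570000 - (-21.025407)·(2.570000 - 5.120000)/(-21.025407 - (96.217728)) = 3.027296; f(s_2) = -10.256289
s_3 = 3.027296 - (-10.256289)·(3.027296 - 2.570000)/(-10.256289 - (-21.025407)) = 3.462815; f(s_3) = 3.522915
s_4 = 3.462815 - (3.522915)·(3.462815 - 3.027296)/(3.522915 - (-10.256289)) = 3.351466; f(s_4) = -0.355241

3.35147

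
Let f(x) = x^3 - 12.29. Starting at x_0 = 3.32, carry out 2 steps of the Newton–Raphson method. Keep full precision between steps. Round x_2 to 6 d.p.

Newton update: x ← x − f(x)/f'(x).
f'(x) = 3x^2
x_0 = 3.320000: f = 24.304368, f' = 33.067200 → x_1 = 3.320000 - (24.304368)/(33.067200) = 2.585001
x_1 = 2.585001: f = 4.983566, f' = 20.046686 → x_2 = 2.585001 - (4.983566)/(20.046686) = 2.336403

2.336403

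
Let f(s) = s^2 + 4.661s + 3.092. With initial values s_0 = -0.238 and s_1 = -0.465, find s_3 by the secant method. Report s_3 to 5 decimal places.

-0.79638

f(s_0) = 2.039326, f(s_1) = 1.140860
s_2 = -0.465000 - (1.140860)·(-0.465000 - -0.238000)/(1.140860 - (2.039326)) = -0.753242; f(s_2) = 0.148514
s_3 = -0.753242 - (0.148514)·(-0.753242 - -0.465000)/(0.148514 - (1.140860)) = -0.796380; f(s_3) = 0.014295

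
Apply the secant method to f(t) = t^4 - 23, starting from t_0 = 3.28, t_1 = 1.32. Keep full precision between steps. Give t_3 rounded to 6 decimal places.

2.797978

f(t_0) = 92.743171, f(t_1) = -19.964042
t_2 = 1.320000 - (-19.964042)·(1.320000 - 3.280000)/(-19.964042 - (92.743171)) = 1.667179; f(t_2) = -15.274468
t_3 = 1.667179 - (-15.274468)·(1.667179 - 1.320000)/(-15.274468 - (-19.964042)) = 2.797978; f(t_3) = 38.288214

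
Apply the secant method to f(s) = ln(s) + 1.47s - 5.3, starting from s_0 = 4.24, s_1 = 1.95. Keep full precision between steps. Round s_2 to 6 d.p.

f(s_0) = 2.377363, f(s_1) = -1.765671
s_2 = 1.950000 - (-1.765671)·(1.950000 - 4.240000)/(-1.765671 - (2.377363)) = 2.925948; f(s_2) = 0.074762

2.925948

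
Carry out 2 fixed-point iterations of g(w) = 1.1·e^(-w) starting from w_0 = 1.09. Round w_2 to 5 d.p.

0.75993

w_1 = g(1.090000) = 0.369838
w_2 = g(0.369838) = 0.759931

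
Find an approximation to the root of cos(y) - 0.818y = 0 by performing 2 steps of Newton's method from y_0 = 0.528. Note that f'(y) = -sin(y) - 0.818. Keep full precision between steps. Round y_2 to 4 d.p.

0.8275

Newton update: y ← y − f(y)/f'(y).
y_0 = 0.528000: f = 0.431912, f' = -1.321807 → y_1 = 0.528000 - (0.431912)/(-1.321807) = 0.854759
y_1 = 0.854759: f = -0.042793, f' = -1.572413 → y_2 = 0.854759 - (-0.042793)/(-1.572413) = 0.827544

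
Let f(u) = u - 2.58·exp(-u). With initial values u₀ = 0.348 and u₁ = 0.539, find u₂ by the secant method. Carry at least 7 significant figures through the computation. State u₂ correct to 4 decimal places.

0.9024

f(u_0) = -1.473735, f(u_1) = -0.965995
u_2 = 0.539000 - (-0.965995)·(0.539000 - 0.348000)/(-0.965995 - (-1.473735)) = 0.902385; f(u_2) = -0.144067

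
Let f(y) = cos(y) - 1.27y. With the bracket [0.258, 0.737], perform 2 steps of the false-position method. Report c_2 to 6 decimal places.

0.634059

False-position update: c = (a·f(b) − b·f(a))/(f(b) − f(a)); replace the endpoint whose sign matches f(c).
f(0.258000) = 0.639242, f(0.737000) = -0.195502
step 1: c = 0.624815, f(c) = 0.017556 > 0 → new bracket [0.624815, 0.737000]
step 2: c = 0.634059, f(c) = 0.000374 > 0 → new bracket [0.634059, 0.737000]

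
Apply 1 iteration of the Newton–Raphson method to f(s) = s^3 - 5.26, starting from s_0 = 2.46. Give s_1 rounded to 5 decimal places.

1.92973

f'(s) = 3s^2
s_0 = 2.460000: f = 9.626936, f' = 18.154800 → s_1 = 2.460000 - (9.626936)/(18.154800) = 1.929731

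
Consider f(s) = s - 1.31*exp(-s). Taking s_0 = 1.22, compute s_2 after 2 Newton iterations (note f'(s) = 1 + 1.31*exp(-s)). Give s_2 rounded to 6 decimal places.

Newton update: s ← s − f(s)/f'(s).
s_0 = 1.220000: f = 0.833248, f' = 1.386752 → s_1 = 1.220000 - (0.833248)/(1.386752) = 0.619136
s_1 = 0.619136: f = -0.086180, f' = 1.705316 → s_2 = 0.619136 - (-0.086180)/(1.705316) = 0.669672

0.669672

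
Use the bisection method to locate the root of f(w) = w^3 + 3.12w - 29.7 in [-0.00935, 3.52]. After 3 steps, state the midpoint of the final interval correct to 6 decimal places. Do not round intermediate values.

2.858247

f(-0.009350) = -29.729173, f(3.520000) = 24.896608 (opposite signs)
step 1: m = 1.755325, f(m) = -18.814939 < 0 → root in [1.755325, 3.520000]
step 2: m = 2.637663, f(m) = -3.119580 < 0 → root in [2.637663, 3.520000]
step 3: m = 3.078831, f(m) = 9.090816 > 0 → root in [2.637663, 3.078831]
Midpoint of [2.637663, 3.078831] = 2.858247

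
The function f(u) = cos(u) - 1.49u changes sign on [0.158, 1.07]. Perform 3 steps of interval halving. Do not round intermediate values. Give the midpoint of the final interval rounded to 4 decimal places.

f(0.158000) = 0.752124, f(1.070000) = -1.114176 (opposite signs)
step 1: m = 0.614000, f(m) = -0.097510 < 0 → root in [0.158000, 0.614000]
step 2: m = 0.386000, f(m) = 0.351282 > 0 → root in [0.386000, 0.614000]
step 3: m = 0.500000, f(m) = 0.132583 > 0 → root in [0.500000, 0.614000]
Midpoint of [0.500000, 0.614000] = 0.557000

0.5570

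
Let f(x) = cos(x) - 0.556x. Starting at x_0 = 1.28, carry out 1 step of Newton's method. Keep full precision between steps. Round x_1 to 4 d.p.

Newton update: x ← x − f(x)/f'(x).
f'(x) = -sin(x) - 0.556
x_0 = 1.280000: f = -0.424965, f' = -1.514016 → x_1 = 1.280000 - (-0.424965)/(-1.514016) = 0.999313

0.9993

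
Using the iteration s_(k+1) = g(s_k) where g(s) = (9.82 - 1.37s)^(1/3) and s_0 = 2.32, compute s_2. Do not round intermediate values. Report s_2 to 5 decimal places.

1.93498

s_1 = g(2.320000) = 1.879710
s_2 = g(1.879710) = 1.934975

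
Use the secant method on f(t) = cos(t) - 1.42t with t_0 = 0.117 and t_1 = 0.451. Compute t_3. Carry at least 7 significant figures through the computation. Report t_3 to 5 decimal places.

f(t_0) = 0.827023, f(t_1) = 0.259592
t_2 = 0.451000 - (0.259592)·(0.451000 - 0.117000)/(0.259592 - (0.827023)) = 0.603800; f(t_2) = -0.034212
t_3 = 0.603800 - (-0.034212)·(0.603800 - 0.451000)/(-0.034212 - (0.259592)) = 0.586007; f(t_3) = 0.001025

0.58601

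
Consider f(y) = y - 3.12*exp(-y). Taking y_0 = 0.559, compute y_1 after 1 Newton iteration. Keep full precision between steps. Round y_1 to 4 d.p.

f'(y) = 1 + 3.12*exp(-y)
y_0 = 0.559000: f = -1.224955, f' = 2.783955 → y_1 = 0.559000 - (-1.224955)/(2.783955) = 0.999005

0.9990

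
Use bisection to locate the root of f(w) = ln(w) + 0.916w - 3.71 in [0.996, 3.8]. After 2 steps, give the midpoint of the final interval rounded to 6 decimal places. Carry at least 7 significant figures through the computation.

2.748500

f(0.996000) = -2.801672, f(3.800000) = 1.105801 (opposite signs)
step 1: m = 2.398000, f(m) = -0.638797 < 0 → root in [2.398000, 3.800000]
step 2: m = 3.099000, f(m) = 0.259763 > 0 → root in [2.398000, 3.099000]
Midpoint of [2.398000, 3.099000] = 2.748500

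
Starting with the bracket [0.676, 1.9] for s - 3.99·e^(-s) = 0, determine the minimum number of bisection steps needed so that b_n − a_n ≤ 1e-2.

Initial width b − a = 1.9 − 0.676 = 1.224000.
After n steps the width is (b−a)/2^n; need (b−a)/2^n ≤ 1e-2.
So n ≥ log₂(1.224000/1e-2) = log₂(122.4000) ≈ 6.9355.
Hence n = 7.

7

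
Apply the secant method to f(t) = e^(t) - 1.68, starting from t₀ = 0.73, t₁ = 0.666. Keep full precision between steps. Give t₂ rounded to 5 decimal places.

f(t_0) = 0.395081, f(t_1) = 0.266436
t_2 = 0.666000 - (0.266436)·(0.666000 - 0.730000)/(0.266436 - (0.395081)) = 0.533450; f(t_2) = 0.024803

0.53345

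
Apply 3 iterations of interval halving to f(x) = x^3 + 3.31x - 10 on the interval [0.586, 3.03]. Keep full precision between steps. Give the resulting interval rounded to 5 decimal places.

[1.50250, 1.80800]

f(0.586000) = -7.859110, f(3.030000) = 27.847427 (opposite signs)
step 1: m = 1.808000, f(m) = 1.894586 > 0 → root in [0.586000, 1.808000]
step 2: m = 1.197000, f(m) = -4.322858 < 0 → root in [1.197000, 1.808000]
step 3: m = 1.502500, f(m) = -1.634822 < 0 → root in [1.502500, 1.808000]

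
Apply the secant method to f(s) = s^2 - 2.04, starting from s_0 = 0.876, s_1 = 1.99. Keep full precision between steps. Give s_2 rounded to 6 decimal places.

1.320042

Secant update: s_(k+1) = s_k − f(s_k)·(s_k − s_(k-1))/(f(s_k) − f(s_(k-1))).
f(s_0) = -1.272624, f(s_1) = 1.920100
s_2 = 1.990000 - (1.920100)·(1.990000 - 0.876000)/(1.920100 - (-1.272624)) = 1.320042; f(s_2) = -0.297489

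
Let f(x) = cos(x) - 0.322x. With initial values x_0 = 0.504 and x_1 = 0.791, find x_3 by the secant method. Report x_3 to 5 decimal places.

1.17334

f(x_0) = 0.713370, f(x_1) = 0.448433
x_2 = 0.791000 - (0.448433)·(0.791000 - 0.504000)/(0.448433 - (0.713370)) = 1.276776; f(x_2) = -0.121320
x_3 = 1.276776 - (-0.121320)·(1.276776 - 0.791000)/(-0.121320 - (0.448433)) = 1.173338; f(x_3) = 0.009261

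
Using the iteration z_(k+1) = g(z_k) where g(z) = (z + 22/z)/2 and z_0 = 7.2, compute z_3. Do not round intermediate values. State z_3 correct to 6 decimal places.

z_1 = g(7.200000) = 5.127778
z_2 = g(5.127778) = 4.709068
z_3 = g(4.709068) = 4.690453

4.690453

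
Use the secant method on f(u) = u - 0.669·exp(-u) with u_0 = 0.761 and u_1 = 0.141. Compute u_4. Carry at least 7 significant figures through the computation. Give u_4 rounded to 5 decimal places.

f(u_0) = 0.448444, f(u_1) = -0.440019
u_2 = 0.141000 - (-0.440019)·(0.141000 - 0.761000)/(-0.440019 - (0.448444)) = 0.448061; f(u_2) = 0.020659
u_3 = 0.448061 - (0.020659)·(0.448061 - 0.141000)/(0.020659 - (-0.440019)) = 0.434290; f(u_3) = 0.000963
u_4 = 0.434290 - (0.000963)·(0.434290 - 0.448061)/(0.000963 - (0.020659)) = 0.433617; f(u_4) = -0.000002

0.43362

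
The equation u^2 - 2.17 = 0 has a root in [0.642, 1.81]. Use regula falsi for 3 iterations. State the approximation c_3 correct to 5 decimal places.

f(0.642000) = -1.757836, f(1.810000) = 1.106100
step 1: c = 1.358899, f(c) = -0.323394 < 0 → new bracket [1.358899, 1.810000]
step 2: c = 1.460951, f(c) = -0.035621 < 0 → new bracket [1.460951, 1.810000]
step 3: c = 1.471841, f(c) = -0.003683 < 0 → new bracket [1.471841, 1.810000]

1.47184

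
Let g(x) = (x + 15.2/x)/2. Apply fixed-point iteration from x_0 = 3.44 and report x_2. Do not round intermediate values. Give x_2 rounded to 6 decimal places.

3.898837

x_1 = g(3.440000) = 3.929302
x_2 = g(3.929302) = 3.898837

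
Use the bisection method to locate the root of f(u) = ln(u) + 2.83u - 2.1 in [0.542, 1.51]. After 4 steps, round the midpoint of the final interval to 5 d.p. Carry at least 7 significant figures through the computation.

f(0.542000) = -1.178629, f(1.510000) = 2.585410 (opposite signs)
step 1: m = 1.026000, f(m) = 0.829248 > 0 → root in [0.542000, 1.026000]
step 2: m = 0.784000, f(m) = -0.124626 < 0 → root in [0.784000, 1.026000]
step 3: m = 0.905000, f(m) = 0.361330 > 0 → root in [0.784000, 0.905000]
step 4: m = 0.844500, f(m) = 0.120924 > 0 → root in [0.784000, 0.844500]
Midpoint of [0.784000, 0.844500] = 0.814250

0.81425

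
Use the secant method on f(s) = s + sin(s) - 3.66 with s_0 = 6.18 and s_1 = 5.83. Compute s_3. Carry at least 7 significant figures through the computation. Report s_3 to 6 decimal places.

f(s_0) = 2.416998, f(s_1) = 1.732168
s_2 = 5.830000 - (1.732168)·(5.830000 - 6.180000)/(1.732168 - (2.416998)) = 4.944730; f(s_2) = 0.311600
s_3 = 4.944730 - (0.311600)·(4.944730 - 5.830000)/(0.311600 - (1.732168)) = 4.750547; f(s_3) = 0.091275

4.750547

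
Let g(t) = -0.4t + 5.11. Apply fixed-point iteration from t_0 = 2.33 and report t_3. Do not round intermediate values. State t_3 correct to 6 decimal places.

t_1 = g(2.330000) = 4.178000
t_2 = g(4.178000) = 3.438800
t_3 = g(3.438800) = 3.734480

3.734480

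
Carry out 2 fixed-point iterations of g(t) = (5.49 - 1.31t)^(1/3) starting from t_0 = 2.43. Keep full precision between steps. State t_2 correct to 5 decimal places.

1.55487

t_1 = g(2.430000) = 1.321287
t_2 = g(1.321287) = 1.554874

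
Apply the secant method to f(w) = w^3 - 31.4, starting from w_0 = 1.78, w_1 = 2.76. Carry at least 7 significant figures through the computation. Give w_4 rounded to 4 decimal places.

3.1521

f(w_0) = -25.760248, f(w_1) = -10.375424
w_2 = 2.760000 - (-10.375424)·(2.760000 - 1.780000)/(-10.375424 - (-25.760248)) = 3.420906; f(w_2) = 8.633471
w_3 = 3.420906 - (8.633471)·(3.420906 - 2.760000)/(8.633471 - (-10.375424)) = 3.120735; f(w_3) = -1.007200
w_4 = 3.120735 - (-1.007200)·(3.120735 - 3.420906)/(-1.007200 - (8.633471)) = 3.152095; f(w_4) = -0.081717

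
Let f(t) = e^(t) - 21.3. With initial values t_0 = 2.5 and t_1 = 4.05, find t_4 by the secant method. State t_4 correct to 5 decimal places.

3.07242

Secant update: t_(k+1) = t_k − f(t_k)·(t_k − t_(k-1))/(f(t_k) − f(t_(k-1))).
f(t_0) = -9.117506, f(t_1) = 36.097457
t_2 = 4.050000 - (36.097457)·(4.050000 - 2.500000)/(36.097457 - (-9.117506)) = 2.812554; f(t_2) = -4.647600
t_3 = 2.812554 - (-4.647600)·(2.812554 - 4.050000)/(-4.647600 - (36.097457)) = 2.953704; f(t_3) = -2.123146
t_4 = 2.953704 - (-2.123146)·(2.953704 - 2.812554)/(-2.123146 - (-4.647600)) = 3.072415; f(t_4) = 0.293998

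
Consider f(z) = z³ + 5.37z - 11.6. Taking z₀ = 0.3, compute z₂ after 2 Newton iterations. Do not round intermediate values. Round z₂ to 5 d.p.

1.60872

f'(z) = 3z² + 5.37
z_0 = 0.300000: f = -9.962000, f' = 5.640000 → z_1 = 0.300000 - (-9.962000)/(5.640000) = 2.066312
z_1 = 2.066312: f = 8.318516, f' = 18.178937 → z_2 = 2.066312 - (8.318516)/(18.178937) = 1.608721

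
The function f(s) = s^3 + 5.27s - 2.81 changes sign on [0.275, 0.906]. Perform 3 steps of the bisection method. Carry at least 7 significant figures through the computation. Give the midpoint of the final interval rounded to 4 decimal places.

0.4722

f(0.275000) = -1.339953, f(0.906000) = 2.708297 (opposite signs)
step 1: m = 0.590500, f(m) = 0.507837 > 0 → root in [0.275000, 0.590500]
step 2: m = 0.432750, f(m) = -0.448365 < 0 → root in [0.432750, 0.590500]
step 3: m = 0.511625, f(m) = 0.020187 > 0 → root in [0.432750, 0.511625]
Midpoint of [0.432750, 0.511625] = 0.472187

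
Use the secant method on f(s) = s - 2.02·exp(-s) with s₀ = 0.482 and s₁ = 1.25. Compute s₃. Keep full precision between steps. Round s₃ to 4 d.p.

0.8543

Secant update: s_(k+1) = s_k − f(s_k)·(s_k − s_(k-1))/(f(s_k) − f(s_(k-1))).
f(s_0) = -0.765445, f(s_1) = 0.671260
s_2 = 1.250000 - (0.671260)·(1.250000 - 0.482000)/(0.671260 - (-0.765445)) = 0.891174; f(s_2) = 0.062622
s_3 = 0.891174 - (0.062622)·(0.891174 - 1.250000)/(0.062622 - (0.671260)) = 0.854254; f(s_3) = -0.005458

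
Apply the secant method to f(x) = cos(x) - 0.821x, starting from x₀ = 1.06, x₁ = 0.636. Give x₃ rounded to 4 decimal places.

f(x_0) = -0.381388, f(x_1) = 0.282322
x_2 = 0.636000 - (0.282322)·(0.636000 - 1.060000)/(0.282322 - (-0.381388)) = 0.816357; f(x_2) = 0.014652
x_3 = 0.816357 - (0.014652)·(0.816357 - 0.636000)/(0.014652 - (0.282322)) = 0.826229; f(x_3) = -0.000680

0.8262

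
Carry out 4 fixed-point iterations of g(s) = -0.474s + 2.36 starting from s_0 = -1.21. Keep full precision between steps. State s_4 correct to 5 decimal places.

s_1 = g(-1.210000) = 2.933540
s_2 = g(2.933540) = 0.969502
s_3 = g(0.969502) = 1.900456
s_4 = g(1.900456) = 1.459184

1.45918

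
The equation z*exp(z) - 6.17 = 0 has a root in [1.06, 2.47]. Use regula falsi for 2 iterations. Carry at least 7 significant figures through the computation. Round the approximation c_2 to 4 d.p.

False-position update: c = (a·f(b) − b·f(a))/(f(b) − f(a)); replace the endpoint whose sign matches f(c).
f(1.060000) = -3.110447, f(2.470000) = 23.031444
step 1: c = 1.227766, f(c) = -1.978901 < 0 → new bracket [1.227766, 2.470000]
step 2: c = 1.326056, f(c) = -1.175860 < 0 → new bracket [1.326056, 2.470000]

1.3261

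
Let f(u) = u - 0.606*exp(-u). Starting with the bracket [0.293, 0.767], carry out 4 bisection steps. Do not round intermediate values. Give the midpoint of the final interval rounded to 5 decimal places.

f(0.293000) = -0.159089, f(0.767000) = 0.485571 (opposite signs)
step 1: m = 0.530000, f(m) = 0.173305 > 0 → root in [0.293000, 0.530000]
step 2: m = 0.411500, f(m) = 0.009931 > 0 → root in [0.293000, 0.411500]
step 3: m = 0.352250, f(m) = -0.073831 < 0 → root in [0.352250, 0.411500]
step 4: m = 0.381875, f(m) = -0.031769 < 0 → root in [0.381875, 0.411500]
Midpoint of [0.381875, 0.411500] = 0.396687

0.39669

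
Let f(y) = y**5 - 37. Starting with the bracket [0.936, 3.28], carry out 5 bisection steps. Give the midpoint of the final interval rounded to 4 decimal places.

2.0714

f(0.936000) = -36.281579, f(3.280000) = 342.637599 (opposite signs)
step 1: m = 2.108000, f(m) = 4.624884 > 0 → root in [0.936000, 2.108000]
step 2: m = 1.522000, f(m) = -28.832799 < 0 → root in [1.522000, 2.108000]
step 3: m = 1.815000, f(m) = -17.303768 < 0 → root in [1.815000, 2.108000]
step 4: m = 1.961500, f(m) = -7.963681 < 0 → root in [1.961500, 2.108000]
step 5: m = 2.034750, f(m) = -2.121702 < 0 → root in [2.034750, 2.108000]
Midpoint of [2.034750, 2.108000] = 2.071375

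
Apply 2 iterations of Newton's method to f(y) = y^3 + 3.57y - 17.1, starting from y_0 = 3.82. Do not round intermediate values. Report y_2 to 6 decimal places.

Newton update: y ← y − f(y)/f'(y).
f'(y) = 3y^2 + 3.57
y_0 = 3.820000: f = 52.280368, f' = 47.347200 → y_1 = 3.820000 - (52.280368)/(47.347200) = 2.715809
y_1 = 2.715809: f = 12.626201, f' = 25.696850 → y_2 = 2.715809 - (12.626201)/(25.696850) = 2.224457

2.224457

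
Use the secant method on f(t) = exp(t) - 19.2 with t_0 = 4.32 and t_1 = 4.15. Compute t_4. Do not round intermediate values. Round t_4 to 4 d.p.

3.0160

Secant update: t_(k+1) = t_k − f(t_k)·(t_k − t_(k-1))/(f(t_k) − f(t_(k-1))).
f(t_0) = 55.988628, f(t_1) = 44.234000
t_2 = 4.150000 - (44.234000)·(4.150000 - 4.320000)/(44.234000 - (55.988628)) = 3.510271; f(t_2) = 14.257323
t_3 = 3.510271 - (14.257323)·(3.510271 - 4.150000)/(14.257323 - (44.234000)) = 3.206007; f(t_3) = 5.480330
t_4 = 3.206007 - (5.480330)·(3.206007 - 3.510271)/(5.480330 - (14.257323)) = 3.016025; f(t_4) = 1.209998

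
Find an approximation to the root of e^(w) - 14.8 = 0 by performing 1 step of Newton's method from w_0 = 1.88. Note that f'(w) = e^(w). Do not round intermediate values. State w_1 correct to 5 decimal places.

Newton update: w ← w − f(w)/f'(w).
w_0 = 1.880000: f = -8.246495, f' = 6.553505 → w_1 = 1.880000 - (-8.246495)/(6.553505) = 3.138334

3.13833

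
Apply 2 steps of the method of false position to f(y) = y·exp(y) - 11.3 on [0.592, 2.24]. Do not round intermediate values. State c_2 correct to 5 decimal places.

1.71808

f(0.592000) = -10.229901, f(2.240000) = 9.741062
step 1: c = 1.436169, f(c) = -5.261541 < 0 → new bracket [1.436169, 2.240000]
step 2: c = 1.718080, f(c) = -1.723742 < 0 → new bracket [1.718080, 2.240000]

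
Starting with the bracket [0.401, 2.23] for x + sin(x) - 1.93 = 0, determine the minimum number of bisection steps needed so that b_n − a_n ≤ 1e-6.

21

Initial width b − a = 2.23 − 0.401 = 1.829000.
After n steps the width is (b−a)/2^n; need (b−a)/2^n ≤ 1e-6.
So n ≥ log₂(1.829000/1e-6) = log₂(1829000.0000) ≈ 20.8026.
Hence n = 21.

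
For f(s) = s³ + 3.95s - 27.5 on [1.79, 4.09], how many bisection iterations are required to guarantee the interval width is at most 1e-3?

Initial width b − a = 4.09 − 1.79 = 2.300000.
After n steps the width is (b−a)/2^n; need (b−a)/2^n ≤ 1e-3.
So n ≥ log₂(2.300000/1e-3) = log₂(2300.0000) ≈ 11.1674.
Hence n = 12.

12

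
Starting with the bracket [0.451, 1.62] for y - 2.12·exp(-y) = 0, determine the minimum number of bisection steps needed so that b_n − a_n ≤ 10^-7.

24

Initial width b − a = 1.62 − 0.451 = 1.169000.
After n steps the width is (b−a)/2^n; need (b−a)/2^n ≤ 10^-7.
So n ≥ log₂(1.169000/10^-7) = log₂(11690000.0000) ≈ 23.4788.
Hence n = 24.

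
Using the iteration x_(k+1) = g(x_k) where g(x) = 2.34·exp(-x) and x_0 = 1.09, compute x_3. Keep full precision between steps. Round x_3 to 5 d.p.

x_1 = g(1.090000) = 0.786747
x_2 = g(0.786747) = 1.065458
x_3 = g(1.065458) = 0.806294

0.80629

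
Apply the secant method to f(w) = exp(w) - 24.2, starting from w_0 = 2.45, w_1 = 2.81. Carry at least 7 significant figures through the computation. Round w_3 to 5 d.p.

3.15386

f(w_0) = -12.611653, f(w_1) = -7.590082
w_2 = 2.810000 - (-7.590082)·(2.810000 - 2.450000)/(-7.590082 - (-12.611653)) = 3.354138; f(w_2) = 4.420931
w_3 = 3.354138 - (4.420931)·(3.354138 - 2.810000)/(4.420931 - (-7.590082)) = 3.153856; f(w_3) = -0.773787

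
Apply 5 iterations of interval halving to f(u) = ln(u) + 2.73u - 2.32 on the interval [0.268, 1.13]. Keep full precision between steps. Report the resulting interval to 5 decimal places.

[0.88756, 0.91450]

f(0.268000) = -2.905128, f(1.130000) = 0.887118 (opposite signs)
step 1: m = 0.699000, f(m) = -0.769835 < 0 → root in [0.699000, 1.130000]
step 2: m = 0.914500, f(m) = 0.087207 > 0 → root in [0.699000, 0.914500]
step 3: m = 0.806750, f(m) = -0.332314 < 0 → root in [0.806750, 0.914500]
step 4: m = 0.860625, f(m) = -0.120590 < 0 → root in [0.860625, 0.914500]
step 5: m = 0.887562, f(m) = -0.016231 < 0 → root in [0.887562, 0.914500]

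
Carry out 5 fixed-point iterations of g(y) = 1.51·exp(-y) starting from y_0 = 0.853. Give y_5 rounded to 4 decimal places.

0.7042

y_1 = g(0.853000) = 0.643463
y_2 = g(0.643463) = 0.793459
y_3 = g(0.793459) = 0.682939
y_4 = g(0.682939) = 0.762746
y_5 = g(0.762746) = 0.704240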